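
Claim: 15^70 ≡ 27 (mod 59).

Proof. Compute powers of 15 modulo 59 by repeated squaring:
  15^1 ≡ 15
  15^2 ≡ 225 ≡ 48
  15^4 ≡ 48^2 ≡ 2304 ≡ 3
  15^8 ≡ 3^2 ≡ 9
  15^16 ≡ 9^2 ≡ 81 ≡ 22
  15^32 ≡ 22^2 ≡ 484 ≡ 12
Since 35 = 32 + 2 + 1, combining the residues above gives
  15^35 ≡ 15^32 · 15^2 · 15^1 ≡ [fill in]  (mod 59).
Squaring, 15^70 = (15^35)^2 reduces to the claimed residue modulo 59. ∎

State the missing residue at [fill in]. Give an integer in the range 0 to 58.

26

Multiply the listed residues: 12 · 48 · 15 = 576 → 8640.
Reducing modulo 59: 8640 = 146·59 + 26, so 15^35 ≡ 26.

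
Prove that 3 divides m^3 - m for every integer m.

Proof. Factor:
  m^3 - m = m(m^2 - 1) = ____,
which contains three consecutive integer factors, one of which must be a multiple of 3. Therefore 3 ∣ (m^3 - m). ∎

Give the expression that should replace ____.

(m - 1)m(m + 1)

m(m^2 - 1) = m(m - 1)(m + 1) = (m - 1)m(m + 1).
These three factors are consecutive integers, so their product is divisible by 3.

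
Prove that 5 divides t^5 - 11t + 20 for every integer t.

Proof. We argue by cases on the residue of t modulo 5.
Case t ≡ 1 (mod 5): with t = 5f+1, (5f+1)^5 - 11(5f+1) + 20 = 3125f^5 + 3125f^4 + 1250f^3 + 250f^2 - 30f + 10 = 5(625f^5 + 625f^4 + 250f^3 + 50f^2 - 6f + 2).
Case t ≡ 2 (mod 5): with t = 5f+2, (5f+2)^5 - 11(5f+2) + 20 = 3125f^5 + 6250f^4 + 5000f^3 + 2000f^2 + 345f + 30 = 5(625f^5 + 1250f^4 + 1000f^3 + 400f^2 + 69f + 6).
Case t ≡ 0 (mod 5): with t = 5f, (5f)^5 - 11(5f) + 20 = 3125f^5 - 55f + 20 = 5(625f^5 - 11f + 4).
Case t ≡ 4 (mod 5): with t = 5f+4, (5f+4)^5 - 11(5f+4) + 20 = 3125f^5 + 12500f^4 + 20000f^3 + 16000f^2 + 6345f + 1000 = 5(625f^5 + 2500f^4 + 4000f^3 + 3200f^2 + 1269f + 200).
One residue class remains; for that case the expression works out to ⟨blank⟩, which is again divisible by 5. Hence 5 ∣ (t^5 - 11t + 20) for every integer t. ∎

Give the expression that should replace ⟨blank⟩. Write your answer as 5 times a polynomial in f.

5(625f^5 + 1875f^4 + 2250f^3 + 1350f^2 + 394f + 46)

Only t ≡ 3 (mod 5) is unaccounted for. Put t = 5f+3:
(5f+3)^5 - 11(5f+3) + 20 expands to 3125f^5 + 9375f^4 + 11250f^3 + 6750f^2 + 1970f + 230,
and factoring out 5 leaves 5(625f^5 + 1875f^4 + 2250f^3 + 1350f^2 + 394f + 46).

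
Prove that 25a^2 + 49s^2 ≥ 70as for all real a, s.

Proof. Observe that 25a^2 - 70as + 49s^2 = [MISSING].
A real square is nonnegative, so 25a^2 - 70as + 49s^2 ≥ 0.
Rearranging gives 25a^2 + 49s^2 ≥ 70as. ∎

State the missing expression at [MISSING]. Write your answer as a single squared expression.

(5a - 7s)^2

The leading and trailing coefficients are 5^2 and 7^2, and 70 = 2·5·7, so the trinomial is (5a - 7s)^2.
Hence 25a^2 - 70as + 49s^2 ≥ 0.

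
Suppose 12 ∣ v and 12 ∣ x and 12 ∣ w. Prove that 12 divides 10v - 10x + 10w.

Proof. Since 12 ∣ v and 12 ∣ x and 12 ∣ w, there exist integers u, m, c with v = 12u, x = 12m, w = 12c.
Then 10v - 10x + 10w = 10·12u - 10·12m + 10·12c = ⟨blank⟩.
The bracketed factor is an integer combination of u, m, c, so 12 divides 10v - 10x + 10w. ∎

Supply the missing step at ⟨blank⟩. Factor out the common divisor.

12(10c - 10m + 10u)

Pull the common 12 out of every term: 10·12u - 10·12m + 10·12c = 12(10c - 10m + 10u).
10c - 10m + 10u is an integer, which exhibits the divisibility.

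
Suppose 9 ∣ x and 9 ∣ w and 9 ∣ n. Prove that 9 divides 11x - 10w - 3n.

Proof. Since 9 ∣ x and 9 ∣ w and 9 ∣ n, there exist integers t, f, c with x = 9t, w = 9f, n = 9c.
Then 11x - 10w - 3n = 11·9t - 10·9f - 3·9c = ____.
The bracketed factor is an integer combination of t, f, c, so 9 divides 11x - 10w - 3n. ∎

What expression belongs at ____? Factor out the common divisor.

9(-3c - 10f + 11t)

Each term has a factor of 9: 11·9t - 10·9f - 3·9c = 9·(-3c - 10f + 11t).
Since -3c - 10f + 11t is an integer, 9 ∣ (11x - 10w - 3n).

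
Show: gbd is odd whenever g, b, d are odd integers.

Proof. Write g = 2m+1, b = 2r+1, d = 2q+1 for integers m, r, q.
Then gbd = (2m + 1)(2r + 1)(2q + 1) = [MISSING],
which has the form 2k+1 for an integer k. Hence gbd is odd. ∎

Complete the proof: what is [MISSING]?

2(4mqr + 2mq + 2mr + m + 2qr + q + r) + 1

Expanding: (2m + 1)(2r + 1)(2q + 1) = 8mqr + 4mq + 4mr + 2m + 4qr + 2q + 2r + 1.
Every term except the constant is even, so this is 2(4mqr + 2mq + 2mr + m + 2qr + q + r) + 1,
and 4mqr + 2mq + 2mr + m + 2qr + q + r ∈ ℤ gives the required form.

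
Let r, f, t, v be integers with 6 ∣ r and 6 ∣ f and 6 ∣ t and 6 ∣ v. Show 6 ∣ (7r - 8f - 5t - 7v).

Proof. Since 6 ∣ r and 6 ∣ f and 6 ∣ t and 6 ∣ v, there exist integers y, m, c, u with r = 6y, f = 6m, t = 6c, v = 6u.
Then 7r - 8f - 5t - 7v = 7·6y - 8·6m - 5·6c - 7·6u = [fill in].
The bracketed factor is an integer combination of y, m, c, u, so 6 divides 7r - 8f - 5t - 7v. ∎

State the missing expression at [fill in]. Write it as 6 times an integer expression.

6(-5c - 8m - 7u + 7y)

Pull the common 6 out of every term: 7·6y - 8·6m - 5·6c - 7·6u = 6(-5c - 8m - 7u + 7y).
-5c - 8m - 7u + 7y is an integer, which exhibits the divisibility.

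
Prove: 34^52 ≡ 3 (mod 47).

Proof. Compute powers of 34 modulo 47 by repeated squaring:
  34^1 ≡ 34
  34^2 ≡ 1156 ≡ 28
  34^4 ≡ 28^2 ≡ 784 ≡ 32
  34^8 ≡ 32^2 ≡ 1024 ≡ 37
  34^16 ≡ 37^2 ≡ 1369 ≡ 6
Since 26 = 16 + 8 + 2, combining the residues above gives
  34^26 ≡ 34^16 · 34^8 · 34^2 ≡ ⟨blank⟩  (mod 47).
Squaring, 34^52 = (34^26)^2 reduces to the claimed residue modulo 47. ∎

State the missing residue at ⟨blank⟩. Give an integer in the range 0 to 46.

34^16 · 34^8 · 34^2 ≡ 6 · 37 · 28 = 6216.
6216 mod 47 = 12, so 34^26 ≡ 12 (mod 47).

12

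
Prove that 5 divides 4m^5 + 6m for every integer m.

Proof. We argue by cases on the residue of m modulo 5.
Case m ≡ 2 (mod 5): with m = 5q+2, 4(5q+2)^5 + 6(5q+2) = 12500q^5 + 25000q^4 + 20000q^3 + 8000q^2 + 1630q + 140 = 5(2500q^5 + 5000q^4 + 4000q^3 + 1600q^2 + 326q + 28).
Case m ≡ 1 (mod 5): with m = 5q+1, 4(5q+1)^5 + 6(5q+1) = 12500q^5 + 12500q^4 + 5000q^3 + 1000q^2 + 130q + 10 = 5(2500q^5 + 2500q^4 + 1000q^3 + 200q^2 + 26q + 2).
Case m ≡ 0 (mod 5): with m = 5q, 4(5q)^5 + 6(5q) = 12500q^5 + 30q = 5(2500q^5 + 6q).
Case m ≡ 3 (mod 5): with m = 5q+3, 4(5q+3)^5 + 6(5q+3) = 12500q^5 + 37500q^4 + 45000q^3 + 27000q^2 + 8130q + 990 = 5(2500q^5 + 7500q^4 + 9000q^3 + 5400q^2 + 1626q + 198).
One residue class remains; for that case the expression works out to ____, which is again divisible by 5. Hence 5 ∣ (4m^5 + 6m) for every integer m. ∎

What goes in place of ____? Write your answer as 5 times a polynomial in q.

5(2500q^5 + 10000q^4 + 16000q^3 + 12800q^2 + 5126q + 824)

Only m ≡ 4 (mod 5) is unaccounted for. Put m = 5q+4:
4(5q+4)^5 + 6(5q+4) expands to 12500q^5 + 50000q^4 + 80000q^3 + 64000q^2 + 25630q + 4120,
and factoring out 5 leaves 5(2500q^5 + 10000q^4 + 16000q^3 + 12800q^2 + 5126q + 824).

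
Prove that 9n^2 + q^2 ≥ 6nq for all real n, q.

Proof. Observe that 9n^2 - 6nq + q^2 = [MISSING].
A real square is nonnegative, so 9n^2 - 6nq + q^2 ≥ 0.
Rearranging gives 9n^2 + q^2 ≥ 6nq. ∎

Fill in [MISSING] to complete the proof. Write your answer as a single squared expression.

The leading and trailing coefficients are 3^2 and 1^2, and 6 = 2·3·1, so the trinomial is (3n - q)^2.
Hence 9n^2 - 6nq + q^2 ≥ 0.

(3n - q)^2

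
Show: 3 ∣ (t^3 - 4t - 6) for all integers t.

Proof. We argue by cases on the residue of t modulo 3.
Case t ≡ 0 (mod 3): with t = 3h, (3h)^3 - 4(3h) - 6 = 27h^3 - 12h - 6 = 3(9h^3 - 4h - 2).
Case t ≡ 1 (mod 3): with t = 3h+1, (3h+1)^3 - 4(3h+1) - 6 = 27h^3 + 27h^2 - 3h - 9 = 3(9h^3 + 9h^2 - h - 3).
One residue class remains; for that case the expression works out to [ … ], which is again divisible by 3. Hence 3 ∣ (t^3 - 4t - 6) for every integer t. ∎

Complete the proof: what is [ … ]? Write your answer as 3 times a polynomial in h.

3(9h^3 + 18h^2 + 8h - 2)

Only t ≡ 2 (mod 3) is unaccounted for. Put t = 3h+2:
(3h+2)^3 - 4(3h+2) - 6 expands to 27h^3 + 54h^2 + 24h - 6,
and factoring out 3 leaves 3(9h^3 + 18h^2 + 8h - 2).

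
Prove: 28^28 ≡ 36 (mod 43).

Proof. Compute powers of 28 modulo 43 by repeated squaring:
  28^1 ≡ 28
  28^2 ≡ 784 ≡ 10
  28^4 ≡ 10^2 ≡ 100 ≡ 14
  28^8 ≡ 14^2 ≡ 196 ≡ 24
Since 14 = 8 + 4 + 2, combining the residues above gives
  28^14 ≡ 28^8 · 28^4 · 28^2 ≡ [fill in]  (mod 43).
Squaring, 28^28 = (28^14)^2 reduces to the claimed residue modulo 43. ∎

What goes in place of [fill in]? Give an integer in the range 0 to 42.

6

28^8 · 28^4 · 28^2 ≡ 24 · 14 · 10 = 3360.
3360 mod 43 = 6, so 28^14 ≡ 6 (mod 43).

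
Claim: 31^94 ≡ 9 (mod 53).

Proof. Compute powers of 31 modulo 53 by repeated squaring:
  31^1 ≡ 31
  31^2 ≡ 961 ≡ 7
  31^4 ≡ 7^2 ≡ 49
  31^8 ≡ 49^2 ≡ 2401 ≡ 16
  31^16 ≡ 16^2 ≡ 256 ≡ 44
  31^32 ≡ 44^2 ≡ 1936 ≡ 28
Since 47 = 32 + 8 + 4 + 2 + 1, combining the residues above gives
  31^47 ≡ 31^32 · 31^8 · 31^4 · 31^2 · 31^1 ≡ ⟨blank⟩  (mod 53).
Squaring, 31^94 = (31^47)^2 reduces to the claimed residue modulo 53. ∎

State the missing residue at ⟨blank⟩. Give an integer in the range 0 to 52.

50

Multiply the listed residues: 28 · 16 · 49 · 7 · 31 = 448 → 21952 → 153664 → 4763584.
Reducing modulo 53: 4763584 = 89878·53 + 50, so 31^47 ≡ 50.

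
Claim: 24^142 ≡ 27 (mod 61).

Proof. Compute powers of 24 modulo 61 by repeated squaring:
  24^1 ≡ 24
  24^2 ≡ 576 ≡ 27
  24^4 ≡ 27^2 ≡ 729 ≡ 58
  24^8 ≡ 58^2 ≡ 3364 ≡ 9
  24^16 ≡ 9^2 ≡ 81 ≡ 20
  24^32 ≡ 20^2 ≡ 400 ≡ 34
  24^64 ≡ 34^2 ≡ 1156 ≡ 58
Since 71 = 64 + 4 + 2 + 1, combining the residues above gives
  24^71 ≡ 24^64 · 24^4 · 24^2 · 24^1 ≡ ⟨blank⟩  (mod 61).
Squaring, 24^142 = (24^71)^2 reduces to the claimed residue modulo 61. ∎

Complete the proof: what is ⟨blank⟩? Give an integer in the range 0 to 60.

37

Multiply the listed residues: 58 · 58 · 27 · 24 = 3364 → 90828 → 2179872.
Reducing modulo 61: 2179872 = 35735·61 + 37, so 24^71 ≡ 37.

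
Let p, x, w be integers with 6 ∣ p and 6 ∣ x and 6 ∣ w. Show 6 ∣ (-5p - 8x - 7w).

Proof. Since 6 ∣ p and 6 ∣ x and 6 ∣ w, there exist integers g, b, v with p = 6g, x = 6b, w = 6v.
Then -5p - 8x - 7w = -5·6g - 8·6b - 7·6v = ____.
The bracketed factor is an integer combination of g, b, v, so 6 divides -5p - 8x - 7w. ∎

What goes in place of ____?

6(-8b - 5g - 7v)

Pull the common 6 out of every term: -5·6g - 8·6b - 7·6v = 6(-8b - 5g - 7v).
-8b - 5g - 7v is an integer, which exhibits the divisibility.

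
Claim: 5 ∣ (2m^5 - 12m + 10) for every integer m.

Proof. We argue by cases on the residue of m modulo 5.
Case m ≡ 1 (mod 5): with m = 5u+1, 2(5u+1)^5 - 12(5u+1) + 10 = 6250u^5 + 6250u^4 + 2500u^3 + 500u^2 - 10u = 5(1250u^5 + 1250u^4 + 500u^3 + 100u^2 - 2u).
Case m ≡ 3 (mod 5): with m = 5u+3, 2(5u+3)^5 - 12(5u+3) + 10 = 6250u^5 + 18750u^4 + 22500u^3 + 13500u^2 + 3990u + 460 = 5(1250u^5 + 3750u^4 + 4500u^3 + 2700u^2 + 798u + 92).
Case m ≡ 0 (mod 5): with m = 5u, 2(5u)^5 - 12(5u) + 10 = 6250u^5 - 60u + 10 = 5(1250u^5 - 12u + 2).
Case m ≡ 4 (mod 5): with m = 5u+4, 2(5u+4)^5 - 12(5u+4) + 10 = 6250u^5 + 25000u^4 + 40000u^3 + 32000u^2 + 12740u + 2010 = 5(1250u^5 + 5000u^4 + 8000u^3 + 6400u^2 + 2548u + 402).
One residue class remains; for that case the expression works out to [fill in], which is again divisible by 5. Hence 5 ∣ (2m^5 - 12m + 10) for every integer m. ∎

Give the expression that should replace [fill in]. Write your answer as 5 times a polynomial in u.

The residues treated are {1, 3, 0, 4}, so the missing case is m ≡ 2 (mod 5); write m = 5u+2.
Then 2(5u+2)^5 - 12(5u+2) + 10 = 6250u^5 + 12500u^4 + 10000u^3 + 4000u^2 + 740u + 50 = 5(1250u^5 + 2500u^4 + 2000u^3 + 800u^2 + 148u + 10).

5(1250u^5 + 2500u^4 + 2000u^3 + 800u^2 + 148u + 10)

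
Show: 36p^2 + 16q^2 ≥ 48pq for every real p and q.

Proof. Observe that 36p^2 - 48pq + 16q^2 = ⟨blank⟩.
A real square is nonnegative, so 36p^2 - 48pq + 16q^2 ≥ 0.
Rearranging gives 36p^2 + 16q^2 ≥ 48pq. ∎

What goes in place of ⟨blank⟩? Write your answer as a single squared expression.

(6p - 4q)^2

The leading and trailing coefficients are 6^2 and 4^2, and 48 = 2·6·4, so the trinomial is (6p - 4q)^2.
Hence 36p^2 - 48pq + 16q^2 ≥ 0.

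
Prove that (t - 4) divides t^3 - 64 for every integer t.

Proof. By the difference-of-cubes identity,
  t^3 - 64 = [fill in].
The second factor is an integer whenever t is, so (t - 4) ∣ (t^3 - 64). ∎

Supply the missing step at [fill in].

(t - 4)(t^2 + 4t + 16)

a^3 - b^3 = (a - b)(a^2 + ab + b^2). With a = t, b = 4:
t^3 - 64 = (t - 4)(t^2 + 4t + 16).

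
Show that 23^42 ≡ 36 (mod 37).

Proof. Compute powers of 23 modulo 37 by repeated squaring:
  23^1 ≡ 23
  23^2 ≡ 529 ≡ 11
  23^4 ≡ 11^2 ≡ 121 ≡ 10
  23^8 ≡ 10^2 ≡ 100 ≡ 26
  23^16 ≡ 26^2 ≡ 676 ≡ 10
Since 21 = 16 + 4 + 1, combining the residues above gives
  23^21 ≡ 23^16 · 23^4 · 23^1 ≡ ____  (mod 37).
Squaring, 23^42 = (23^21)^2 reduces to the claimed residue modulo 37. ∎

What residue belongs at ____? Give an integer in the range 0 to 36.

6

23^16 · 23^4 · 23^1 ≡ 10 · 10 · 23 = 2300.
2300 mod 37 = 6, so 23^21 ≡ 6 (mod 37).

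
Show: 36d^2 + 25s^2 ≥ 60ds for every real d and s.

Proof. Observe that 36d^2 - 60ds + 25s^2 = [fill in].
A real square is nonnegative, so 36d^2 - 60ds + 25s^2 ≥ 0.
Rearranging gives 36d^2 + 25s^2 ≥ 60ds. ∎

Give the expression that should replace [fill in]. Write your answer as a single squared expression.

36d^2 - 60ds + 25s^2 is a perfect-square trinomial: the outer terms are (6d)^2 and (5s)^2, and the cross term is -2·6d·5s.
So 36d^2 - 60ds + 25s^2 = (6d - 5s)^2 ≥ 0.

(6d - 5s)^2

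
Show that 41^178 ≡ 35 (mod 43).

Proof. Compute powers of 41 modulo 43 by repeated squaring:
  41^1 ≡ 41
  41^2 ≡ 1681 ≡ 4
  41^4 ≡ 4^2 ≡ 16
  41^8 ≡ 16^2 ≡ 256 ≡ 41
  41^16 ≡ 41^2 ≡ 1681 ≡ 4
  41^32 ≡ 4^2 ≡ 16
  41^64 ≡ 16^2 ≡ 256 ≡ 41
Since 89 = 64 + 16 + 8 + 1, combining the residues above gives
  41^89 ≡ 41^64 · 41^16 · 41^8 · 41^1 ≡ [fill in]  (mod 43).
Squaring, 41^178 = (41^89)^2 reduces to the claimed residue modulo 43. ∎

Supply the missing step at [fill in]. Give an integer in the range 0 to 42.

11

Multiply the listed residues: 41 · 4 · 41 · 41 = 164 → 6724 → 275684.
Reducing modulo 43: 275684 = 6411·43 + 11, so 41^89 ≡ 11.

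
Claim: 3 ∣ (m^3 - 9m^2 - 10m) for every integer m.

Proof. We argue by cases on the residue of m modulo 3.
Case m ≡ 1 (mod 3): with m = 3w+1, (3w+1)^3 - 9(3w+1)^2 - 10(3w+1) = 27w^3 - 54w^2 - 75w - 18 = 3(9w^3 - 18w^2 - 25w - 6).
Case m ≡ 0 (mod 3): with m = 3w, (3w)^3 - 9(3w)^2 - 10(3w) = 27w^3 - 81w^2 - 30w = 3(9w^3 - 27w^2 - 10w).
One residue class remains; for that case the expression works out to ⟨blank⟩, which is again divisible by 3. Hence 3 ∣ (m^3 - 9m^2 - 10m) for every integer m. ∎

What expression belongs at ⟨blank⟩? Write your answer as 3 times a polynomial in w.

3(9w^3 - 9w^2 - 34w - 16)

The residues treated are {1, 0}, so the missing case is m ≡ 2 (mod 3); write m = 3w+2.
Then (3w+2)^3 - 9(3w+2)^2 - 10(3w+2) = 27w^3 - 27w^2 - 102w - 48 = 3(9w^3 - 9w^2 - 34w - 16).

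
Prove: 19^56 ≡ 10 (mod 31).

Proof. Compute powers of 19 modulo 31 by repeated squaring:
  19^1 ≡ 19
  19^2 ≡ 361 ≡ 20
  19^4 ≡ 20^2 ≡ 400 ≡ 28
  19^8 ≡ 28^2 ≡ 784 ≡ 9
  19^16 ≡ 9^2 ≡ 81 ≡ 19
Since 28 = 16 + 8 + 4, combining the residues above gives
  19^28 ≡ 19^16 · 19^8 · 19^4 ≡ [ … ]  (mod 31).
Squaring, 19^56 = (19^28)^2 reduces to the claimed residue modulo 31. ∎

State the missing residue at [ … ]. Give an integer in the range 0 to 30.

14

Multiply the listed residues: 19 · 9 · 28 = 171 → 4788.
Reducing modulo 31: 4788 = 154·31 + 14, so 19^28 ≡ 14.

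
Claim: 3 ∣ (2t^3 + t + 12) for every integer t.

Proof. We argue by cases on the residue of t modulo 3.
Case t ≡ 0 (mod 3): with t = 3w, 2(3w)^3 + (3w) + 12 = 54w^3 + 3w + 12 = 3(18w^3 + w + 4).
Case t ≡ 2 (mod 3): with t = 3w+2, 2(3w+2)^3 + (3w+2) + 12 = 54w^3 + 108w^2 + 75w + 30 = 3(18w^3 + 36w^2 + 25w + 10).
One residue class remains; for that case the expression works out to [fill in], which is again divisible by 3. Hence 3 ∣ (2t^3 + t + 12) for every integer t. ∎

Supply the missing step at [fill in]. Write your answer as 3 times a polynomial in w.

3(18w^3 + 18w^2 + 7w + 5)

Only t ≡ 1 (mod 3) is unaccounted for. Put t = 3w+1:
2(3w+1)^3 + (3w+1) + 12 expands to 54w^3 + 54w^2 + 21w + 15,
and factoring out 3 leaves 3(18w^3 + 18w^2 + 7w + 5).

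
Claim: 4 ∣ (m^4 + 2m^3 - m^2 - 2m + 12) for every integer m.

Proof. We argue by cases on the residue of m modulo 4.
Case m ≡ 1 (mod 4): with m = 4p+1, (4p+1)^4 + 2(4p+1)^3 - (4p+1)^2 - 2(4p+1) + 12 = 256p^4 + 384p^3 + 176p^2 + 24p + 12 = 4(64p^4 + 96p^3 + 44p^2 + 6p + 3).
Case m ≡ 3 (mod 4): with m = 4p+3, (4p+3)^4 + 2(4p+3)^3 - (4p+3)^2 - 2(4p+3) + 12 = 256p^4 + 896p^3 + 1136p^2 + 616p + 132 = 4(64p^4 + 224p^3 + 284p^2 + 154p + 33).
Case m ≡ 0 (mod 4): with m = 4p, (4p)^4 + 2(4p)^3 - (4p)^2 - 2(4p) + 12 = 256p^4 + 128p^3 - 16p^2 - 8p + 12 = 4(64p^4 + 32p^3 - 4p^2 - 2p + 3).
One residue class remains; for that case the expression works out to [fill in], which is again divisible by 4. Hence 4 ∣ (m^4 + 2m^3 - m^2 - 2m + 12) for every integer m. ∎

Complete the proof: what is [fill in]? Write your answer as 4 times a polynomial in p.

4(64p^4 + 160p^3 + 140p^2 + 50p + 9)

Only m ≡ 2 (mod 4) is unaccounted for. Put m = 4p+2:
(4p+2)^4 + 2(4p+2)^3 - (4p+2)^2 - 2(4p+2) + 12 expands to 256p^4 + 640p^3 + 560p^2 + 200p + 36,
and factoring out 4 leaves 4(64p^4 + 160p^3 + 140p^2 + 50p + 9).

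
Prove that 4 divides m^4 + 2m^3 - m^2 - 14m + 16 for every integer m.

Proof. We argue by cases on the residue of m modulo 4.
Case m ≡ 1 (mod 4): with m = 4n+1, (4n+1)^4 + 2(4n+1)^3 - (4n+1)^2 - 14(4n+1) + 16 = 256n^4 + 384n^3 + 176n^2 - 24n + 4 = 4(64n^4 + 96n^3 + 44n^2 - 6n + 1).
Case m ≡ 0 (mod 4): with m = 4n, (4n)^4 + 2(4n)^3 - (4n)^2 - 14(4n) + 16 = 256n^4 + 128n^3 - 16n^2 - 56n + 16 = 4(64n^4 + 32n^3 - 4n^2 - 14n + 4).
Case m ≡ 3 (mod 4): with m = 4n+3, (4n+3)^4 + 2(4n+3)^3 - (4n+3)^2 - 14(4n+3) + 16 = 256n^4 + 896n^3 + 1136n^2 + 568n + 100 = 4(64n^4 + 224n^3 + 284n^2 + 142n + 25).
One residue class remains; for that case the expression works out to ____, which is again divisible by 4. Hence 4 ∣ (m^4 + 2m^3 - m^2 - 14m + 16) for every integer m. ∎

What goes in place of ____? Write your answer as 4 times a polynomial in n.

4(64n^4 + 160n^3 + 140n^2 + 38n + 4)

Only m ≡ 2 (mod 4) is unaccounted for. Put m = 4n+2:
(4n+2)^4 + 2(4n+2)^3 - (4n+2)^2 - 14(4n+2) + 16 expands to 256n^4 + 640n^3 + 560n^2 + 152n + 16,
and factoring out 4 leaves 4(64n^4 + 160n^3 + 140n^2 + 38n + 4).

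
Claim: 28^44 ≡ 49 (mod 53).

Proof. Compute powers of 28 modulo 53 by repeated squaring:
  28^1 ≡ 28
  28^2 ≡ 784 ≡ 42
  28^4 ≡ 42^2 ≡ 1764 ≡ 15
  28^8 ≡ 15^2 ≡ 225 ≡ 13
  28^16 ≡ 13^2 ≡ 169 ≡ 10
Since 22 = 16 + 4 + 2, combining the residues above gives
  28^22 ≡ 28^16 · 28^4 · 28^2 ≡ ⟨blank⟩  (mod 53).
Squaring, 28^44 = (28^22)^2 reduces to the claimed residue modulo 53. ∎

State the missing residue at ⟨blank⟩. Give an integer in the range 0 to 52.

28^16 · 28^4 · 28^2 ≡ 10 · 15 · 42 = 6300.
6300 mod 53 = 46, so 28^22 ≡ 46 (mod 53).

46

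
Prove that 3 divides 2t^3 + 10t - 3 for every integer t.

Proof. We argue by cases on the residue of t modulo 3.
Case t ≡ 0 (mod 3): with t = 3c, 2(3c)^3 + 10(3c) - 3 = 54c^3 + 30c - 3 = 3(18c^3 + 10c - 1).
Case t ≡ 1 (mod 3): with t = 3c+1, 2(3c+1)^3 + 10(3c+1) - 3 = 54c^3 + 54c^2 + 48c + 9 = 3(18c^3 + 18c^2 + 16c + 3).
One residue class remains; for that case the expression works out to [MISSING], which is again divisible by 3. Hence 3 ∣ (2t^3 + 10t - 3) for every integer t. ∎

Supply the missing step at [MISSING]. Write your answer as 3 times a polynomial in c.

3(18c^3 + 36c^2 + 34c + 11)

Only t ≡ 2 (mod 3) is unaccounted for. Put t = 3c+2:
2(3c+2)^3 + 10(3c+2) - 3 expands to 54c^3 + 108c^2 + 102c + 33,
and factoring out 3 leaves 3(18c^3 + 36c^2 + 34c + 11).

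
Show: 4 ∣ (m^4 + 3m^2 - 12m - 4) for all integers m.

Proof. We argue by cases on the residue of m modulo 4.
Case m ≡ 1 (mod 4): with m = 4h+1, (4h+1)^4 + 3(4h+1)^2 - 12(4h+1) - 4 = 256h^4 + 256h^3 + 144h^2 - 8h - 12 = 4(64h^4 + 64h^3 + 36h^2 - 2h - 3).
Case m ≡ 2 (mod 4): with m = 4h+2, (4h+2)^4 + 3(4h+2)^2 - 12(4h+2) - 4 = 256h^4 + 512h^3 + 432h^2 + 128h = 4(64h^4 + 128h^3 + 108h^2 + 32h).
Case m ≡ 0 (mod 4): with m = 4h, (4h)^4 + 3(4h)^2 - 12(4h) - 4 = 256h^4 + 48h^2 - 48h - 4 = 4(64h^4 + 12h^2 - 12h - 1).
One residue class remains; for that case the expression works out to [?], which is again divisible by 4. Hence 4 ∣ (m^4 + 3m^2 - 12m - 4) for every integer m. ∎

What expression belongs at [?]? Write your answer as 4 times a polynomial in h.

The residues treated are {1, 2, 0}, so the missing case is m ≡ 3 (mod 4); write m = 4h+3.
Then (4h+3)^4 + 3(4h+3)^2 - 12(4h+3) - 4 = 256h^4 + 768h^3 + 912h^2 + 456h + 68 = 4(64h^4 + 192h^3 + 228h^2 + 114h + 17).

4(64h^4 + 192h^3 + 228h^2 + 114h + 17)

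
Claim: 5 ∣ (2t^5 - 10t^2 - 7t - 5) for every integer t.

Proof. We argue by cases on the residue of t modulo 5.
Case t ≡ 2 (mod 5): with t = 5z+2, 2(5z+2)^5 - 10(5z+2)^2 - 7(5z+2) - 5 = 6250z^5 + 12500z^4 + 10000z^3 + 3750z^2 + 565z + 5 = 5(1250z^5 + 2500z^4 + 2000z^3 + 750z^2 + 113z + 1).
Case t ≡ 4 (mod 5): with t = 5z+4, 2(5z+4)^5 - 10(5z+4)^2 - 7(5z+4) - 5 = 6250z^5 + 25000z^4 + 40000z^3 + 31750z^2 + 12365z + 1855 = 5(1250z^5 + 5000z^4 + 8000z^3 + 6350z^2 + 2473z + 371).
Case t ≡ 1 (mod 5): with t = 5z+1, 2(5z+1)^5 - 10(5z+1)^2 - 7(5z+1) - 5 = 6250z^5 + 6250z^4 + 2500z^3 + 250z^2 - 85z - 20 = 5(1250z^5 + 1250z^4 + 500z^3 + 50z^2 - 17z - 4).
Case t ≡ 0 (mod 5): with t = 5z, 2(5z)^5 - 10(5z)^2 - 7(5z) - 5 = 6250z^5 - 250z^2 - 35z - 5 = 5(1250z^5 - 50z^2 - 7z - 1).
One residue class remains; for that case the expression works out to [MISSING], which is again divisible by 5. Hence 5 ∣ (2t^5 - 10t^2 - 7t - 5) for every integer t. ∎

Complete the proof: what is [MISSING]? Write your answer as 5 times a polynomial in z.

5(1250z^5 + 3750z^4 + 4500z^3 + 2650z^2 + 743z + 74)

The residues treated are {2, 4, 1, 0}, so the missing case is t ≡ 3 (mod 5); write t = 5z+3.
Then 2(5z+3)^5 - 10(5z+3)^2 - 7(5z+3) - 5 = 6250z^5 + 18750z^4 + 22500z^3 + 13250z^2 + 3715z + 370 = 5(1250z^5 + 3750z^4 + 4500z^3 + 2650z^2 + 743z + 74).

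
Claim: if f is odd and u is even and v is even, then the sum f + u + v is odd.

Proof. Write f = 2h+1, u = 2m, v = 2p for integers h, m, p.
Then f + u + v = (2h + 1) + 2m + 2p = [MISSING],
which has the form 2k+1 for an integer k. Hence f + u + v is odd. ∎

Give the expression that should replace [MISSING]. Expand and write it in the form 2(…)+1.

2(h + m + p) + 1

(2h + 1) + 2m + 2p = 2h + 2m + 2p + 1
= 2(h + m + p) + 1.
Since h + m + p is an integer, the sum is of the form 2k+1 for an integer k.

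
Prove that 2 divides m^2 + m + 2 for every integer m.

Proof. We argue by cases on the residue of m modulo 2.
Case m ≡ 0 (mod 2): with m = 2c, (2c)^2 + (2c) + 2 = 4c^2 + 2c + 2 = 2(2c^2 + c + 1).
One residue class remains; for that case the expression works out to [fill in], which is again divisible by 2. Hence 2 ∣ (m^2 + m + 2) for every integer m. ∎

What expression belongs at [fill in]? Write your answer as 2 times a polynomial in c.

The residues treated are {0}, so the missing case is m ≡ 1 (mod 2); write m = 2c+1.
Then (2c+1)^2 + (2c+1) + 2 = 4c^2 + 6c + 4 = 2(2c^2 + 3c + 2).

2(2c^2 + 3c + 2)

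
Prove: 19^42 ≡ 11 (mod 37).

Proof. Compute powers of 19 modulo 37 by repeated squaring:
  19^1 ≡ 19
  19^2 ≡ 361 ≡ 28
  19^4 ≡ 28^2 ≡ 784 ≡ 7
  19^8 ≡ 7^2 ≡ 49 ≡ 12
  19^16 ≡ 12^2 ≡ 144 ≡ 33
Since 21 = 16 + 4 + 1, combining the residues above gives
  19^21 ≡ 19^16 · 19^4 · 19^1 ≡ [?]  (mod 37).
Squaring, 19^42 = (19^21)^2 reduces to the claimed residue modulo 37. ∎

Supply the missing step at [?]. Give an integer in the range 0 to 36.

23

Multiply the listed residues: 33 · 7 · 19 = 231 → 4389.
Reducing modulo 37: 4389 = 118·37 + 23, so 19^21 ≡ 23.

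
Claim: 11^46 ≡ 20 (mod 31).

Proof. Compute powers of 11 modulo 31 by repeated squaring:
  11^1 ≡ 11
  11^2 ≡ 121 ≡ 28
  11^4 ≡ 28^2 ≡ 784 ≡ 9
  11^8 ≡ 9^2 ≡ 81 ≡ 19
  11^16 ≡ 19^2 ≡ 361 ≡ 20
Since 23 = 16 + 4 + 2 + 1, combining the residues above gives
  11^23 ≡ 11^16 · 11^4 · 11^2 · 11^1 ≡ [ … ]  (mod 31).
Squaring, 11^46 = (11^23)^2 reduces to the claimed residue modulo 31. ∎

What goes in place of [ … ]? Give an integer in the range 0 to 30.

11^16 · 11^4 · 11^2 · 11^1 ≡ 20 · 9 · 28 · 11 = 55440.
55440 mod 31 = 12, so 11^23 ≡ 12 (mod 31).

12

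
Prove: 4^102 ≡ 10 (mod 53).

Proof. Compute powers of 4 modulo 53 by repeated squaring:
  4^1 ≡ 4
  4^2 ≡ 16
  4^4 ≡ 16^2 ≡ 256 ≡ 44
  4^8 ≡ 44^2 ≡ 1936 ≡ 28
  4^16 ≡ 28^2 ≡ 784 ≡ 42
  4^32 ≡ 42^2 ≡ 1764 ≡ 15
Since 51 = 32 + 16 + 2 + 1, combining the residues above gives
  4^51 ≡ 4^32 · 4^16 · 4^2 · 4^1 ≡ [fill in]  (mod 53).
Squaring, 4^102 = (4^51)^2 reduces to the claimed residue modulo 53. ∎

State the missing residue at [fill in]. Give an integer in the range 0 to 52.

40

4^32 · 4^16 · 4^2 · 4^1 ≡ 15 · 42 · 16 · 4 = 40320.
40320 mod 53 = 40, so 4^51 ≡ 40 (mod 53).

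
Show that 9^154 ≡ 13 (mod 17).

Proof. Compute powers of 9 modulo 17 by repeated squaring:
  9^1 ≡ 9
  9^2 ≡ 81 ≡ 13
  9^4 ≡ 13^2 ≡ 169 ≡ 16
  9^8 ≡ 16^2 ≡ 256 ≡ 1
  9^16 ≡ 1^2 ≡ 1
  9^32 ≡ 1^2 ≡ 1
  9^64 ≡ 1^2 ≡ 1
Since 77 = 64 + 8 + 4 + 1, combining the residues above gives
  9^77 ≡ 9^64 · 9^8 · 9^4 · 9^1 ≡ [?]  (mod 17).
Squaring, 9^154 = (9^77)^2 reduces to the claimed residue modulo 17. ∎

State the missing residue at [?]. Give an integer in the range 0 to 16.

8

Multiply the listed residues: 1 · 1 · 16 · 9 = 1 → 16 → 144.
Reducing modulo 17: 144 = 8·17 + 8, so 9^77 ≡ 8.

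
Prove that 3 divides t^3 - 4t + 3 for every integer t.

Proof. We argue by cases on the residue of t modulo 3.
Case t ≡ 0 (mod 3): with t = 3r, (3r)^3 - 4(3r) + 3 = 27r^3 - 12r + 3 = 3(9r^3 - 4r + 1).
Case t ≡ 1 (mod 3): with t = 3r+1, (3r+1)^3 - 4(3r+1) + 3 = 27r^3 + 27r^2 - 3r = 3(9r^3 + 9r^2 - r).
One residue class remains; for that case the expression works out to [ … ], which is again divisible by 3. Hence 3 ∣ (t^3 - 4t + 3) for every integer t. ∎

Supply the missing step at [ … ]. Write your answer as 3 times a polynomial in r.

Only t ≡ 2 (mod 3) is unaccounted for. Put t = 3r+2:
(3r+2)^3 - 4(3r+2) + 3 expands to 27r^3 + 54r^2 + 24r + 3,
and factoring out 3 leaves 3(9r^3 + 18r^2 + 8r + 1).

3(9r^3 + 18r^2 + 8r + 1)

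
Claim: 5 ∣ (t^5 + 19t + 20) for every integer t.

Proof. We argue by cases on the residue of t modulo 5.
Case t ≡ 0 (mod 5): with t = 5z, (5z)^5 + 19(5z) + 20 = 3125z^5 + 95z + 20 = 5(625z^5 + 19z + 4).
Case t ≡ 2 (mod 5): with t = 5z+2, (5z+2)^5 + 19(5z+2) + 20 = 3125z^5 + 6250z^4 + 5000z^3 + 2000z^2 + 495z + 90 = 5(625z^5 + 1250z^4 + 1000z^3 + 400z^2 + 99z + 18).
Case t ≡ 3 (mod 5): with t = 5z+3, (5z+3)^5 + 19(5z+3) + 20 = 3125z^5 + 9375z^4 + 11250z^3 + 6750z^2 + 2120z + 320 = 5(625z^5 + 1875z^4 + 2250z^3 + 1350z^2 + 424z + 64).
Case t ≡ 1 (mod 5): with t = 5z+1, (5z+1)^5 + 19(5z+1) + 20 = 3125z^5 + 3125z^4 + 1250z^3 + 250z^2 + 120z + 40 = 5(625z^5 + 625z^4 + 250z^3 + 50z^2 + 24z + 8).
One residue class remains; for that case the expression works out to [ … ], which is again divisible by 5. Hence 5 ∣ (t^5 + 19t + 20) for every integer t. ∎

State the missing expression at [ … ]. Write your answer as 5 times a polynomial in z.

The residues treated are {0, 2, 3, 1}, so the missing case is t ≡ 4 (mod 5); write t = 5z+4.
Then (5z+4)^5 + 19(5z+4) + 20 = 3125z^5 + 12500z^4 + 20000z^3 + 16000z^2 + 6495z + 1120 = 5(625z^5 + 2500z^4 + 4000z^3 + 3200z^2 + 1299z + 224).

5(625z^5 + 2500z^4 + 4000z^3 + 3200z^2 + 1299z + 224)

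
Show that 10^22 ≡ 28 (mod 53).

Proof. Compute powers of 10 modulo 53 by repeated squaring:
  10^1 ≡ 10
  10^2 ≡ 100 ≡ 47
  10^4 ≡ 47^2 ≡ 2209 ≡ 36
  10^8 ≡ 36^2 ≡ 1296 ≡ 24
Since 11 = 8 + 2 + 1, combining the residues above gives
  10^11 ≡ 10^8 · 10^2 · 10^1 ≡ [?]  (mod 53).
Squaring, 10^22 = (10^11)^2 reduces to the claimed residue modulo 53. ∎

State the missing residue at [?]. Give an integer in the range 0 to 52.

Multiply the listed residues: 24 · 47 · 10 = 1128 → 11280.
Reducing modulo 53: 11280 = 212·53 + 44, so 10^11 ≡ 44.

44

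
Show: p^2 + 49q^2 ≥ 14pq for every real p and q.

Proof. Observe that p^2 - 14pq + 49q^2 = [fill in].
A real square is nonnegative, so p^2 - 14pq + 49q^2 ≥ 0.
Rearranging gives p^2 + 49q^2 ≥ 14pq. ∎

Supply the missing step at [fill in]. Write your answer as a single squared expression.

p^2 - 14pq + 49q^2 is a perfect-square trinomial: the outer terms are (p)^2 and (7q)^2, and the cross term is -2·p·7q.
So p^2 - 14pq + 49q^2 = (p - 7q)^2 ≥ 0.

(p - 7q)^2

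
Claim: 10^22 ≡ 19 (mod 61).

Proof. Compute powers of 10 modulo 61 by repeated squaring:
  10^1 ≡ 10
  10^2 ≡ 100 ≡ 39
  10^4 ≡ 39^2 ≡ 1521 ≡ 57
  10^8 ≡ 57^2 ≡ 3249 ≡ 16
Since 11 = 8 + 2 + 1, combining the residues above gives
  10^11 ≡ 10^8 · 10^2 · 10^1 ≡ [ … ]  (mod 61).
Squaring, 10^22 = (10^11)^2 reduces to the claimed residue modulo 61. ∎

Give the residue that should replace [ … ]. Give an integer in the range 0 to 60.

Multiply the listed residues: 16 · 39 · 10 = 624 → 6240.
Reducing modulo 61: 6240 = 102·61 + 18, so 10^11 ≡ 18.

18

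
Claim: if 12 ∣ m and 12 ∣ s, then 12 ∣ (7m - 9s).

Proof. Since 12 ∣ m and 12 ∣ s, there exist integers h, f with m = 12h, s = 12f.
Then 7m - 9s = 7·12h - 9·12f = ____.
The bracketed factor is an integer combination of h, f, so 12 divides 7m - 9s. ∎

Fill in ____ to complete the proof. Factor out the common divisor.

Each term has a factor of 12: 7·12h - 9·12f = 12·(-9f + 7h).
Since -9f + 7h is an integer, 12 ∣ (7m - 9s).

12(-9f + 7h)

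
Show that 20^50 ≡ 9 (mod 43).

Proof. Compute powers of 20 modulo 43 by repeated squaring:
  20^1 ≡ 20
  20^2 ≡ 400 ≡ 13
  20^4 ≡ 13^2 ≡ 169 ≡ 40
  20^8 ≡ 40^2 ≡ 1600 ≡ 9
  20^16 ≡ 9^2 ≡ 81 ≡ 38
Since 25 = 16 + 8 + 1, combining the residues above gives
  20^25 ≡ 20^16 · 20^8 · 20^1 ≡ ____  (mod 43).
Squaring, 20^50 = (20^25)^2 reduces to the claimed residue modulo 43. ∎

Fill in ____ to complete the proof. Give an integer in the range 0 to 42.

Multiply the listed residues: 38 · 9 · 20 = 342 → 6840.
Reducing modulo 43: 6840 = 159·43 + 3, so 20^25 ≡ 3.

3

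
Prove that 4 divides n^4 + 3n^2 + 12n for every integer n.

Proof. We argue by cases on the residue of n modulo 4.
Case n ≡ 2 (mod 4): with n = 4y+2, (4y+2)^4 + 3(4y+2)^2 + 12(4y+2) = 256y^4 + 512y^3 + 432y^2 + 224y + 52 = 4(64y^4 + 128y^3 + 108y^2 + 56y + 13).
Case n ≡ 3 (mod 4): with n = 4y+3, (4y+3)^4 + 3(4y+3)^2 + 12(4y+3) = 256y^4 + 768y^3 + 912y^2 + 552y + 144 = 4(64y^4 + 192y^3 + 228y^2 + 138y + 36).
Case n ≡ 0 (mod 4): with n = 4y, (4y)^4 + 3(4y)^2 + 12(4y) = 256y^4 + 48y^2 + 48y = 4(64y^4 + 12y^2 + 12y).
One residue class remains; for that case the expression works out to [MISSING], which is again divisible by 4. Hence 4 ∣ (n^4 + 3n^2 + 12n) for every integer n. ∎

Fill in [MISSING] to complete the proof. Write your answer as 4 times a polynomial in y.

4(64y^4 + 64y^3 + 36y^2 + 22y + 4)

Only n ≡ 1 (mod 4) is unaccounted for. Put n = 4y+1:
(4y+1)^4 + 3(4y+1)^2 + 12(4y+1) expands to 256y^4 + 256y^3 + 144y^2 + 88y + 16,
and factoring out 4 leaves 4(64y^4 + 64y^3 + 36y^2 + 22y + 4).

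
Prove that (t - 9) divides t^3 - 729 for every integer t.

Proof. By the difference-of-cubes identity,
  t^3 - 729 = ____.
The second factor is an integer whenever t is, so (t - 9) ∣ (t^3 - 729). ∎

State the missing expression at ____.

Polynomial division of t^3 - 729 by t - 9 leaves remainder 0 and quotient t^2 + 9t + 81.
Hence t^3 - 729 = (t - 9)(t^2 + 9t + 81).

(t - 9)(t^2 + 9t + 81)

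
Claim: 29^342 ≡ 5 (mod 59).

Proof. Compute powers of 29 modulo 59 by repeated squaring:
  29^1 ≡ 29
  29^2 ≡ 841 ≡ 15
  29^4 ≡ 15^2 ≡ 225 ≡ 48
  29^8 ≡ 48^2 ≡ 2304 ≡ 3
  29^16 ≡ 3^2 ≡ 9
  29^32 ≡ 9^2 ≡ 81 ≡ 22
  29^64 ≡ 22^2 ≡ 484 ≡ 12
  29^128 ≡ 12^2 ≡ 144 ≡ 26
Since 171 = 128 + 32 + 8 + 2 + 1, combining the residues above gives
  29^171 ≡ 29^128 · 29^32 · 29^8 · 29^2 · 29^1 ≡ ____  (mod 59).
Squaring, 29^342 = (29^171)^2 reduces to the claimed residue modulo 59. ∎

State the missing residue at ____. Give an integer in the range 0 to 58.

51

Multiply the listed residues: 26 · 22 · 3 · 15 · 29 = 572 → 1716 → 25740 → 746460.
Reducing modulo 59: 746460 = 12651·59 + 51, so 29^171 ≡ 51.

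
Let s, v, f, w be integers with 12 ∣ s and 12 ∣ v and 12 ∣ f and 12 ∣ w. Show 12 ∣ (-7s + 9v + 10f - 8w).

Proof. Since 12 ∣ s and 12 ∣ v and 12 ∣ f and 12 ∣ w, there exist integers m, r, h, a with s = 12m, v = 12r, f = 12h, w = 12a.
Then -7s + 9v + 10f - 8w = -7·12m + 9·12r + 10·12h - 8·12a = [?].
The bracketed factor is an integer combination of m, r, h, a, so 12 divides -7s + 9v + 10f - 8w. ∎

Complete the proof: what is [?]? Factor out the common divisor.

Each term has a factor of 12: -7·12m + 9·12r + 10·12h - 8·12a = 12·(-8a + 10h - 7m + 9r).
Since -8a + 10h - 7m + 9r is an integer, 12 ∣ (-7s + 9v + 10f - 8w).

12(-8a + 10h - 7m + 9r)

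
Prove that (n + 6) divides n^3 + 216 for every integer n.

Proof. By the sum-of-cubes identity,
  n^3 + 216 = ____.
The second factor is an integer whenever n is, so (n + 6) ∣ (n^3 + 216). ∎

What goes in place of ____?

(n + 6)(n^2 - 6n + 36)

Polynomial division of n^3 + 216 by n + 6 leaves remainder 0 and quotient n^2 - 6n + 36.
Hence n^3 + 216 = (n + 6)(n^2 - 6n + 36).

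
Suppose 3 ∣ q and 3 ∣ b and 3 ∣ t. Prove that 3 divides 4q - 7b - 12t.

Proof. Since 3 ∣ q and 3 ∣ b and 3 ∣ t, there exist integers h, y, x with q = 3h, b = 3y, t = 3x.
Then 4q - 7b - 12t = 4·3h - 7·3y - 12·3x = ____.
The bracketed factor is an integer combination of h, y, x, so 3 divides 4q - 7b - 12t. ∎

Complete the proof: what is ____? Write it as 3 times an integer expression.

Each term has a factor of 3: 4·3h - 7·3y - 12·3x = 3·(4h - 12x - 7y).
Since 4h - 12x - 7y is an integer, 3 ∣ (4q - 7b - 12t).

3(4h - 12x - 7y)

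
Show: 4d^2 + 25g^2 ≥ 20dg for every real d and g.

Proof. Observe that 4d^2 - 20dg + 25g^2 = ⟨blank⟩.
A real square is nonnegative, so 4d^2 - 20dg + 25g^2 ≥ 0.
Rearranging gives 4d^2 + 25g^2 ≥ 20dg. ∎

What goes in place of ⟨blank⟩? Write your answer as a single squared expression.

4d^2 - 20dg + 25g^2 is a perfect-square trinomial: the outer terms are (2d)^2 and (5g)^2, and the cross term is -2·2d·5g.
So 4d^2 - 20dg + 25g^2 = (2d - 5g)^2 ≥ 0.

(2d - 5g)^2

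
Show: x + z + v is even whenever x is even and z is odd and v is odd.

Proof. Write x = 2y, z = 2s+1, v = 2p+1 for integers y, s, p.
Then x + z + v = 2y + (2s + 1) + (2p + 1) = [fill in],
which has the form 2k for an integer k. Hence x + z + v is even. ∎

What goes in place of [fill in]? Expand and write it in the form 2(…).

2(p + s + y + 1)

2y + (2s + 1) + (2p + 1) = 2p + 2s + 2y + 2
= 2(p + s + y + 1).
Since p + s + y + 1 is an integer, the sum is of the form 2k for an integer k.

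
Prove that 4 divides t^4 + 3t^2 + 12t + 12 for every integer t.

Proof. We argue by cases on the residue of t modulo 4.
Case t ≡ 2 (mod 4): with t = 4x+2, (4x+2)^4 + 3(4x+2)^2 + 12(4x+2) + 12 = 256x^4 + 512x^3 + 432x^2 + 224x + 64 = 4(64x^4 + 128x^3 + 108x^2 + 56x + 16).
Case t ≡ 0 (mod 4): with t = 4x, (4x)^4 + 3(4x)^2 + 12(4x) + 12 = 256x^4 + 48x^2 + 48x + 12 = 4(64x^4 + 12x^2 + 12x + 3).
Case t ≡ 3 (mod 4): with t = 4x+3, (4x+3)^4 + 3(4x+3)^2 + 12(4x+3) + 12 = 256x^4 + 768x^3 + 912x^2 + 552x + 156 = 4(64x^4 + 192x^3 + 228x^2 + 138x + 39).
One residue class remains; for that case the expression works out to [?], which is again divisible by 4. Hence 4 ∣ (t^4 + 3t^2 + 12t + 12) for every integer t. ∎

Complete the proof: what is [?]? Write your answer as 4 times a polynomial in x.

4(64x^4 + 64x^3 + 36x^2 + 22x + 7)

The residues treated are {2, 0, 3}, so the missing case is t ≡ 1 (mod 4); write t = 4x+1.
Then (4x+1)^4 + 3(4x+1)^2 + 12(4x+1) + 12 = 256x^4 + 256x^3 + 144x^2 + 88x + 28 = 4(64x^4 + 64x^3 + 36x^2 + 22x + 7).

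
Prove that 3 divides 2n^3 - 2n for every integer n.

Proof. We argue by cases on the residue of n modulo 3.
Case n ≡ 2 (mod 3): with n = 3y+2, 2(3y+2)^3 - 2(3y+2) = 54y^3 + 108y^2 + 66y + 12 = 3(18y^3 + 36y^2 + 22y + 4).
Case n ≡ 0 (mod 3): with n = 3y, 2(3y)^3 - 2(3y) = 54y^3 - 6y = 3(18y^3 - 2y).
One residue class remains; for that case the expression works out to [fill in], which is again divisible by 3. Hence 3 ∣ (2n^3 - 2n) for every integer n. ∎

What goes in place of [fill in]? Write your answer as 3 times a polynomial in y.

The residues treated are {2, 0}, so the missing case is n ≡ 1 (mod 3); write n = 3y+1.
Then 2(3y+1)^3 - 2(3y+1) = 54y^3 + 54y^2 + 12y = 3(18y^3 + 18y^2 + 4y).

3(18y^3 + 18y^2 + 4y)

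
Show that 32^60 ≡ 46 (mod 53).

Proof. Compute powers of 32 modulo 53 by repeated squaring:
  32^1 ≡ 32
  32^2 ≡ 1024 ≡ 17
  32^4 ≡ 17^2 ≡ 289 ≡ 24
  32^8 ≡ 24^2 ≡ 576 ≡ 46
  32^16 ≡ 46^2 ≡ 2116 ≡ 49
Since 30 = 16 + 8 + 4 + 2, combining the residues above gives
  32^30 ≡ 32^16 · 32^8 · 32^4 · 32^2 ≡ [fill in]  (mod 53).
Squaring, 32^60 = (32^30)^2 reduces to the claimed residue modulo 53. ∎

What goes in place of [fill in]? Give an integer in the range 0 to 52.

29

32^16 · 32^8 · 32^4 · 32^2 ≡ 49 · 46 · 24 · 17 = 919632.
919632 mod 53 = 29, so 32^30 ≡ 29 (mod 53).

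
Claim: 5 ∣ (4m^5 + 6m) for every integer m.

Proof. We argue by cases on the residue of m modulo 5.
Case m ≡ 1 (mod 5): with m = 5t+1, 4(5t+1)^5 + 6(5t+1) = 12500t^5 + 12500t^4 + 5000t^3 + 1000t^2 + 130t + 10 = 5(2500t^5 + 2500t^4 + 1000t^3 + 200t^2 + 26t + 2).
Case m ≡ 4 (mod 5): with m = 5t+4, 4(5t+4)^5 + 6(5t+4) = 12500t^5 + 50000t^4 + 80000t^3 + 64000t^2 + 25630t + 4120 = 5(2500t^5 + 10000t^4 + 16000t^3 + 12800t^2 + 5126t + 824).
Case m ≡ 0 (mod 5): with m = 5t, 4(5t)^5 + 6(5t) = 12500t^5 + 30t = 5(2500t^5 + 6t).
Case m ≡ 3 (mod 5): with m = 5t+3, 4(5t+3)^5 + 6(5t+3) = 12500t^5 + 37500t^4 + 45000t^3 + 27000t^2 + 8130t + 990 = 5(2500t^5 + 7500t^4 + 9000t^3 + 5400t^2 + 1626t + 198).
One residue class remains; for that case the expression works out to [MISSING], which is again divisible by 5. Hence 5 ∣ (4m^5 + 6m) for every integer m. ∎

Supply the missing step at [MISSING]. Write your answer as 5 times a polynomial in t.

5(2500t^5 + 5000t^4 + 4000t^3 + 1600t^2 + 326t + 28)

The residues treated are {1, 4, 0, 3}, so the missing case is m ≡ 2 (mod 5); write m = 5t+2.
Then 4(5t+2)^5 + 6(5t+2) = 12500t^5 + 25000t^4 + 20000t^3 + 8000t^2 + 1630t + 140 = 5(2500t^5 + 5000t^4 + 4000t^3 + 1600t^2 + 326t + 28).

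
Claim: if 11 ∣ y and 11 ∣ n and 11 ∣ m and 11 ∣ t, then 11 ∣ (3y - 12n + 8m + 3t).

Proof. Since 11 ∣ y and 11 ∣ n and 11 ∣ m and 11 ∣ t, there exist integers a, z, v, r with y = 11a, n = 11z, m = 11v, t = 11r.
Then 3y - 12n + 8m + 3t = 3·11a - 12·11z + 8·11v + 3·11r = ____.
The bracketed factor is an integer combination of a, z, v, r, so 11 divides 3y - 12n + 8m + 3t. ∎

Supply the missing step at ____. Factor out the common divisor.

Each term has a factor of 11: 3·11a - 12·11z + 8·11v + 3·11r = 11·(3a + 3r + 8v - 12z).
Since 3a + 3r + 8v - 12z is an integer, 11 ∣ (3y - 12n + 8m + 3t).

11(3a + 3r + 8v - 12z)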